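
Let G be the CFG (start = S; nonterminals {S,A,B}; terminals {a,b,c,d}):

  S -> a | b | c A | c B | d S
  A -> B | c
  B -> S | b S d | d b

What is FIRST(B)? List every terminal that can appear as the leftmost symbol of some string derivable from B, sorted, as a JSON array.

FIRST sets, iterate to fixpoint:
round 1:
  A via A→c: +{c}
  B via B→b S d: +{b}
  B via B→d b: +{d}
  S via S→a: +{a}
  S via S→b: +{b}
  S via S→c A: +{c}
  S via S→d S: +{d}
  FIRST(S)={a,b,c,d}  FIRST(A)={c}  FIRST(B)={b,d}
round 2:
  A via A→B: +{b,d}
  B via B→S: +{a,c}
  FIRST(S)={a,b,c,d}  FIRST(A)={b,c,d}  FIRST(B)={a,b,c,d}
round 3:
  A via A→B: +{a}
  FIRST(S)={a,b,c,d}  FIRST(A)={a,b,c,d}  FIRST(B)={a,b,c,d}
round 4: (no change)
  FIRST(S)={a,b,c,d}  FIRST(A)={a,b,c,d}  FIRST(B)={a,b,c,d}

FIRST(B) = ["a", "b", "c", "d"]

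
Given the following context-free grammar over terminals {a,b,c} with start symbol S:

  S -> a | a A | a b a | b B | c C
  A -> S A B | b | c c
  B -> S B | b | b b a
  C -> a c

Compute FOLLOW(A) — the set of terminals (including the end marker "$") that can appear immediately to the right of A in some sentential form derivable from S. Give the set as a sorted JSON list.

Compute FIRST by fixpoint:
round 1:
  A via A→b: +{b}
  A via A→c c: +{c}
  B via B→b: +{b}
  C via C→a c: +{a}
  S via S→a: +{a}
  S via S→b B: +{b}
  S via S→c C: +{c}
  FIRST(S)={a,b,c}  FIRST(A)={b,c}  FIRST(B)={b}  FIRST(C)={a}
round 2:
  A via A→S A B: +{a}
  B via B→S B: +{a,c}
  FIRST(S)={a,b,c}  FIRST(A)={a,b,c}  FIRST(B)={a,b,c}  FIRST(C)={a}
round 3: (stable)
  FIRST(S)={a,b,c}  FIRST(A)={a,b,c}  FIRST(B)={a,b,c}  FIRST(C)={a}

FOLLOW iteration:
FOLLOW(S) := {$}
pass 1:
  A→S A B: FOLLOW(S) ⊇ FIRST(A) = {a,b,c}; new: +{a,b,c}
  A→S A B: FOLLOW(A) ⊇ FIRST(B) = {a,b,c}; new: +{a,b,c}
  A→S A B: FOLLOW(B) ⊇ FOLLOW(A) ⊇ {a,b,c}; new: +{a,b,c}
  S→a A: FOLLOW(A) ⊇ FOLLOW(S) ⊇ {$,a,b,c}; new: +{$}
  S→b B: FOLLOW(B) ⊇ FOLLOW(S) ⊇ {$,a,b,c}; new: +{$}
  S→c C: FOLLOW(C) ⊇ FOLLOW(S) ⊇ {$,a,b,c}; new: +{$,a,b,c}
  FOLLOW(S)={$,a,b,c}  FOLLOW(A)={$,a,b,c}  FOLLOW(B)={$,a,b,c}  FOLLOW(C)={$,a,b,c}
pass 2: (no change)
  FOLLOW(S)={$,a,b,c}  FOLLOW(A)={$,a,b,c}  FOLLOW(B)={$,a,b,c}  FOLLOW(C)={$,a,b,c}

FOLLOW(A) = ["$", "a", "b", "c"]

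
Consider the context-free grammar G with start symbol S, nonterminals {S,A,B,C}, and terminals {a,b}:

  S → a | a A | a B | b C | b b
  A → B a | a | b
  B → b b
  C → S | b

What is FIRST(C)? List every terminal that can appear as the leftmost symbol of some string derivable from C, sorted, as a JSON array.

FIRST iteration:
iter 1:
  A via A→a: +{a}
  A via A→b: +{b}
  B via B→b b: +{b}
  C via C→b: +{b}
  S via S→a: +{a}
  S via S→b C: +{b}
  S: {a,b}  A: {a,b}  B: {b}  C: {b}
iter 2:
  C via C→S: +{a}
  S: {a,b}  A: {a,b}  B: {b}  C: {a,b}
iter 3: done
  S: {a,b}  A: {a,b}  B: {b}  C: {a,b}

FIRST(C) = ["a", "b"]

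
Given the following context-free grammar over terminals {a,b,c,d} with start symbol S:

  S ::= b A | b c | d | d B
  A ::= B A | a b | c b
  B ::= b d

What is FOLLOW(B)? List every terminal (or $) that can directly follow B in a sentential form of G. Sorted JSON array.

Compute FIRST by fixpoint:
[1]
  A via A→a b: +{a}
  A via A→c b: +{c}
  B via B→b d: +{b}
  S via S→b A: +{b}
  S via S→d: +{d}
  S: {b,d}  A: {a,c}  B: {b}
[2]
  A via A→B A: +{b}
  S: {b,d}  A: {a,b,c}  B: {b}
[3] (stable)
  S: {b,d}  A: {a,b,c}  B: {b}

FOLLOW sets:
seed FOLLOW(S) with $
pass 1:
  A→B A: FOLLOW(B) ⊇ FIRST(A) = {a,b,c}; new: +{a,b,c}
  S→b A: FOLLOW(A) ⊇ FOLLOW(S) ⊇ {$}; new: +{$}
  S→d B: FOLLOW(B) ⊇ FOLLOW(S) ⊇ {$}; new: +{$}
  S: {$}  A: {$}  B: {$,a,b,c}
pass 2: (stable)
  S: {$}  A: {$}  B: {$,a,b,c}

FOLLOW(B) = ["$", "a", "b", "c"]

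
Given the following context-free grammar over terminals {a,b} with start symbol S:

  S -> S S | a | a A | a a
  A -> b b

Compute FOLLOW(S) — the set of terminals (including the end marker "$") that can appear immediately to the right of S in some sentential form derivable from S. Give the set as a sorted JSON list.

FIRST sets, iterate to fixpoint:
iter 1:
  A via A→b b: +{b}
  S via S→a: +{a}
  FIRST(S)={a}  FIRST(A)={b}
iter 2: — fixpoint
  FIRST(S)={a}  FIRST(A)={b}

Compute FOLLOW by fixpoint:
initialize: $ ∈ FOLLOW(S)
pass 1:
  S→S S: FOLLOW(S) ⊇ FIRST(S) = {a}; new: +{a}
  S→a A: FOLLOW(A) ⊇ FOLLOW(S) ⊇ {$,a}; new: +{$,a}
  FOLLOW[S]={$,a}  FOLLOW[A]={$,a}
pass 2: done
  FOLLOW[S]={$,a}  FOLLOW[A]={$,a}

FOLLOW(S) = ["$", "a"]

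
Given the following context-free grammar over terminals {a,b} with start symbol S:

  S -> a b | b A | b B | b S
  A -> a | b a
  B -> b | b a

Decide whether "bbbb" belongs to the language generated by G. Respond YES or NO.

Convert to CNF:
  S -> T0 A | T0 B | T0 S | T1 T0
  A -> T0 T1 | a
  B -> T0 T1 | b
  T0 -> b
  T1 -> a

Fill CYK table bottom-up:
  T[0,0] 'b' = {B,T0}  orig:{B}
  T[1,1] 'b' = {B,T0}  orig:{B}
  T[2,2] 'b' = {B,T0}  orig:{B}
  T[3,3] 'b' = {B,T0}  orig:{B}
  T[0,1] 'bb' = {S}
  T[1,2] 'bb' = {S}
  T[2,3] 'bb' = {S}
  T[0,2] 'bbb' = {S}
  T[1,3] 'bbb' = {S}
  T[0,3] 'bbbb' = {S}

S ∈ T[0,3] ⇒ YES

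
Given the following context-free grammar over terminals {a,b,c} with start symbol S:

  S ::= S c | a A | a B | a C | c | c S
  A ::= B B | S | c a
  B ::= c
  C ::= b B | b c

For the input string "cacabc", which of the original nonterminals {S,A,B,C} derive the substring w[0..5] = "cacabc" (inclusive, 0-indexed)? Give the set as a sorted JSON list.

CNF form of G:
  S -> S T0 | T0 S | T1 A | T1 B | T1 C | c
  A -> B B | S T0 | T0 S | T0 T1 | T1 A | T1 B | T1 C | c
  B -> c
  C -> T2 B | T2 T0
  T0 -> c
  T1 -> a
  T2 -> b

Fill CYK table bottom-up — only the sub-triangle for w[0..5]:
  T[0,0] 'c' = {A,B,S,T0}  orig:{A,B,S}
  T[1,1] 'a' = {T1}  orig:{}
  T[2,2] 'c' = {A,B,S,T0}  orig:{A,B,S}
  T[3,3] 'a' = {T1}  orig:{}
  T[4,4] 'b' = {T2}  orig:{}
  T[5,5] 'c' = {A,B,S,T0}  orig:{A,B,S}
  T[0,1] 'ca' = {A}
  T[1,2] 'ac' = {A,S}
  T[2,3] 'ca' = {A}
  T[3,4] 'ab' = ∅
  T[4,5] 'bc' = {C}
  T[0,2] 'cac' = {A,S}
  T[1,3] 'aca' = {A,S}
  T[2,4] 'cab' = ∅
  T[3,5] 'abc' = {A,S}
  T[0,3] 'caca' = {A,S}
  T[1,4] 'acab' = ∅
  T[2,5] 'cabc' = {A,S}
  T[0,4] 'cacab' = ∅
  T[1,5] 'acabc' = {A,S}
  T[0,5] 'cacabc' = {A,S}

Original NTs in T[0,5] deriving "cacabc": ["A", "S"]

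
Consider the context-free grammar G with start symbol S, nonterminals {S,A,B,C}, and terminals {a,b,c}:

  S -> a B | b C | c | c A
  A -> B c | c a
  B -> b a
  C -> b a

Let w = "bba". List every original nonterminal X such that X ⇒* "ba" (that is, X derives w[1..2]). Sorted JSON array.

CNF form of G:
  S -> T0 A | T1 B | T2 C | c
  A -> B T0 | T0 T1
  B -> T2 T1
  C -> T2 T1
  T0 -> c
  T1 -> a
  T2 -> b

CYK table (by increasing span) — only the sub-triangle for w[1..2]:
  cell(1,1) b: {T2}  orig:{}
  cell(2,2) a: {T1}  orig:{}
  cell(1,2) ba: {B,C}

Original NTs in T[1,2] deriving "ba": ["B", "C"]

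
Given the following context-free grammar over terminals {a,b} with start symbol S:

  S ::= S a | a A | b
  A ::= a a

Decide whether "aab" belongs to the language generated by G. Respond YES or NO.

CNF form of G:
  S -> S T0 | T0 A | b
  A -> T0 T0
  T0 -> a

CYK fill:
  T[0,0] 'a' = {T0}  orig:{}
  T[1,1] 'a' = {T0}  orig:{}
  T[2,2] 'b' = {S}
  T[0,1] 'aa' = {A}
  T[1,2] 'ab' = ∅
  T[0,2] 'aab' = ∅

S ∉ T[0,2] ⇒ NO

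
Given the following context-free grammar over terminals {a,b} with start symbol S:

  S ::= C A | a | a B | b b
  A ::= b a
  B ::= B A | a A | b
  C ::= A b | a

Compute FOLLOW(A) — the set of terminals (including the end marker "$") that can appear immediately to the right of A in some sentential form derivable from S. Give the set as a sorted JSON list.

FIRST iteration:
round 1:
  A via A→b a: +{b}
  B via B→a A: +{a}
  B via B→b: +{b}
  C via C→A b: +{b}
  C via C→a: +{a}
  S via S→C A: +{a,b}
  FIRST(S)={a,b}  FIRST(A)={b}  FIRST(B)={a,b}  FIRST(C)={a,b}
round 2: done
  FIRST(S)={a,b}  FIRST(A)={b}  FIRST(B)={a,b}  FIRST(C)={a,b}

Compute FOLLOW by fixpoint:
seed FOLLOW(S) with $
pass 1:
  B→B A: FOLLOW(B) ⊇ FIRST(A) = {b}; new: +{b}
  B→B A: FOLLOW(A) ⊇ FOLLOW(B) ⊇ {b}; new: +{b}
  S→C A: FOLLOW(C) ⊇ FIRST(A) = {b}; new: +{b}
  S→C A: FOLLOW(A) ⊇ FOLLOW(S) ⊇ {$}; new: +{$}
  S→a B: FOLLOW(B) ⊇ FOLLOW(S) ⊇ {$}; new: +{$}
  FOLLOW[S]={$}  FOLLOW[A]={$,b}  FOLLOW[B]={$,b}  FOLLOW[C]={b}
pass 2: done
  FOLLOW[S]={$}  FOLLOW[A]={$,b}  FOLLOW[B]={$,b}  FOLLOW[C]={b}

FOLLOW(A) = ["$", "b"]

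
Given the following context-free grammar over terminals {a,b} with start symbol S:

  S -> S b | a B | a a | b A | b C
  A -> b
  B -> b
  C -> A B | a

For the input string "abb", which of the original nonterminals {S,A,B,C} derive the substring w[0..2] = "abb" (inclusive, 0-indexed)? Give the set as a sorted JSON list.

CNF form of G:
  S -> S T0 | T0 A | T0 C | T1 B | T1 T1
  A -> b
  B -> b
  C -> A B | a
  T0 -> b
  T1 -> a

Fill CYK table bottom-up, restricted to cells inside w[0..2]:
  T[0,0] 'a' = {C,T1}  orig:{C}
  T[1,1] 'b' = {A,B,T0}  orig:{A,B}
  T[2,2] 'b' = {A,B,T0}  orig:{A,B}
  T[0,1] 'ab' = {S}
  T[1,2] 'bb' = {C,S}
  T[0,2] 'abb' = {S}

Original NTs in T[0,2] deriving "abb": ["S"]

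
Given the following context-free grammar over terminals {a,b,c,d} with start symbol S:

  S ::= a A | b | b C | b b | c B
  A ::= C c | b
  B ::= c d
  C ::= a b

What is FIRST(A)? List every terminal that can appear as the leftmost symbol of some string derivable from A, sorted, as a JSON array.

FIRST iteration:
iter 1:
  A via A→b: +{b}
  B via B→c d: +{c}
  C via C→a b: +{a}
  S via S→a A: +{a}
  S via S→b: +{b}
  S via S→c B: +{c}
  S: {a,b,c}  A: {b}  B: {c}  C: {a}
iter 2:
  A via A→C c: +{a}
  S: {a,b,c}  A: {a,b}  B: {c}  C: {a}
iter 3: (stable)
  S: {a,b,c}  A: {a,b}  B: {c}  C: {a}

FIRST(A) = ["a", "b"]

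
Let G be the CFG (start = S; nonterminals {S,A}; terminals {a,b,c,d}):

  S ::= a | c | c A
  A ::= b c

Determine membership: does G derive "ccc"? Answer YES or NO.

CNF form of G:
  S -> T1 A | a | c
  A -> T0 T1
  T0 -> b
  T1 -> c

CYK table (by increasing span):
  [0..0]={S,T1}  "c"  orig:{S}
  [1..1]={S,T1}  "c"  orig:{S}
  [2..2]={S,T1}  "c"  orig:{S}
  [0..1]=∅  "cc"
  [1..2]=∅  "cc"
  [0..2]=∅  "ccc"

S ∉ T[0,2] ⇒ NO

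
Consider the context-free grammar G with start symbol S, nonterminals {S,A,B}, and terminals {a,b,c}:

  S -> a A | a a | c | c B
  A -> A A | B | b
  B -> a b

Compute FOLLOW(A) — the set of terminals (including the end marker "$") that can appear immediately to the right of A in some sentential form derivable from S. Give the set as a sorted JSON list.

Compute FIRST by fixpoint:
iter 1:
  A via A→b: +{b}
  B via B→a b: +{a}
  S via S→a A: +{a}
  S via S→c: +{c}
  FIRST(S)={a,c}  FIRST(A)={b}  FIRST(B)={a}
iter 2:
  A via A→B: +{a}
  FIRST(S)={a,c}  FIRST(A)={a,b}  FIRST(B)={a}
iter 3: done
  FIRST(S)={a,c}  FIRST(A)={a,b}  FIRST(B)={a}

FOLLOW iteration:
initialize: $ ∈ FOLLOW(S)
iter 1:
  A→A A: FOLLOW(A) ⊇ FIRST(A) = {a,b}; new: +{a,b}
  A→B: FOLLOW(B) ⊇ FOLLOW(A) ⊇ {a,b}; new: +{a,b}
  S→a A: FOLLOW(A) ⊇ FOLLOW(S) ⊇ {$}; new: +{$}
  S→c B: FOLLOW(B) ⊇ FOLLOW(S) ⊇ {$}; new: +{$}
  S: {$}  A: {$,a,b}  B: {$,a,b}
iter 2: (no change)
  S: {$}  A: {$,a,b}  B: {$,a,b}

FOLLOW(A) = ["$", "a", "b"]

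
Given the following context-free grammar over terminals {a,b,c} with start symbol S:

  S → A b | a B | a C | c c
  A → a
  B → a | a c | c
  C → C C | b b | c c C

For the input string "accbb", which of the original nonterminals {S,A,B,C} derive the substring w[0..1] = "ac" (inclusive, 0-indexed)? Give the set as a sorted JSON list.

CNF form of G:
  S -> A T2 | T0 B | T0 C | T1 T1
  A -> a
  B -> T0 T1 | a | c
  C -> C C | T1 X3 | T2 T2
  T0 -> a
  T1 -> c
  T2 -> b
  X3 -> T1 C

CYK table (by increasing span) — only the sub-triangle for w[0..1]:
  cell(0,0) a: {A,B,T0}  orig:{A,B}
  cell(1,1) c: {B,T1}  orig:{B}
  cell(0,1) ac: {B,S}

Original NTs in T[0,1] deriving "ac": ["B", "S"]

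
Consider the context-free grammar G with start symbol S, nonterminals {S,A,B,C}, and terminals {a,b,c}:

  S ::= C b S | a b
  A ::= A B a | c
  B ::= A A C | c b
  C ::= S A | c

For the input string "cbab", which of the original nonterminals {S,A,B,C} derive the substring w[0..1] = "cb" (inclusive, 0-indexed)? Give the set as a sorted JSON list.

Convert to CNF:
  S -> C X5 | T0 T2
  A -> A X3 | c
  B -> A X4 | T1 T2
  C -> S A | c
  T0 -> a
  T1 -> c
  T2 -> b
  X3 -> B T0
  X4 -> A C
  X5 -> T2 S

Fill CYK table bottom-up (cells [i..j] with 0 ≤ i ≤ j ≤ 1 only):
  T[0,0] 'c' = {A,C,T1}  orig:{A,C}
  T[1,1] 'b' = {T2}  orig:{}
  T[0,1] 'cb' = {B}

Original NTs in T[0,1] deriving "cb": ["B"]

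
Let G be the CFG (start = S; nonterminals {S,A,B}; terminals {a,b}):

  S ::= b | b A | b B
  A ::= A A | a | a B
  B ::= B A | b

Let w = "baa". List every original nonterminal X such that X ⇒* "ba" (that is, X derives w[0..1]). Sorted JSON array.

CNF form of G:
  S -> T1 A | T1 B | b
  A -> A A | T0 B | a
  B -> B A | b
  T0 -> a
  T1 -> b

CYK table (by increasing span), restricted to cells inside w[0..1]:
  [0..0]={B,S,T1}  "b"  orig:{B,S}
  [1..1]={A,T0}  "a"  orig:{A}
  [0..1]={B,S}  "ba"

Original NTs in T[0,1] deriving "ba": ["B", "S"]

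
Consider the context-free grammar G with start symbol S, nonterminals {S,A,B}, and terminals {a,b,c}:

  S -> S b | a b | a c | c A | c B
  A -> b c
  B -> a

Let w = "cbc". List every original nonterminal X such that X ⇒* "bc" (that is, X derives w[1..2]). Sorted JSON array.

Convert to CNF:
  S -> S T0 | T1 A | T1 B | T2 T0 | T2 T1
  A -> T0 T1
  B -> a
  T0 -> b
  T1 -> c
  T2 -> a

CYK fill, restricted to cells inside w[1..2]:
  T[1,1] 'b' = {T0}  orig:{}
  T[2,2] 'c' = {T1}  orig:{}
  T[1,2] 'bc' = {A}

Original NTs in T[1,2] deriving "bc": ["A"]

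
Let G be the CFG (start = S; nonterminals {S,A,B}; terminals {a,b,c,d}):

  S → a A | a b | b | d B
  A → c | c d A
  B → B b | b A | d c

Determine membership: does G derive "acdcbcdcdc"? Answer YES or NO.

Convert to CNF:
  S -> T1 B | T3 A | T3 T2 | b
  A -> T0 X4 | c
  B -> B T2 | T1 T0 | T2 A
  T0 -> c
  T1 -> d
  T2 -> b
  T3 -> a
  X4 -> T1 A

CYK fill:
  [0..0]={T3}  "a"  orig:{}
  [1..1]={A,T0}  "c"  orig:{A}
  [2..2]={T1}  "d"  orig:{}
  [3..3]={A,T0}  "c"  orig:{A}
  [4..4]={S,T2}  "b"  orig:{S}
  [5..5]={A,T0}  "c"  orig:{A}
  [6..6]={T1}  "d"  orig:{}
  [7..7]={A,T0}  "c"  orig:{A}
  [8..8]={T1}  "d"  orig:{}
  [9..9]={A,T0}  "c"  orig:{A}
  [0..1]={S}  "ac"
  [1..2]=∅  "cd"
  [2..3]={B,X4}  "dc"  orig:{B}
  [3..4]=∅  "cb"
  [4..5]={B}  "bc"
  [5..6]=∅  "cd"
  [6..7]={B,X4}  "dc"  orig:{B}
  [7..8]=∅  "cd"
  [8..9]={B,X4}  "dc"  orig:{B}
  [0..2]=∅  "acd"
  [1..3]={A}  "cdc"
  [2..4]={B}  "dcb"
  [3..5]=∅  "cbc"
  [4..6]=∅  "bcd"
  [5..7]={A}  "cdc"
  [6..8]=∅  "dcd"
  [7..9]={A}  "cdc"
  [0..3]={S}  "acdc"
  [1..4]=∅  "cdcb"
  [2..5]=∅  "dcbc"
  [3..6]=∅  "cbcd"
  [4..7]={B}  "bcdc"
  [5..8]=∅  "cdcd"
  [6..9]={X4}  "dcdc"  orig:{}
  [0..4]=∅  "acdcb"
  [1..5]=∅  "cdcbc"
  [2..6]=∅  "dcbcd"
  [3..7]=∅  "cbcdc"
  [4..8]=∅  "bcdcd"
  [5..9]={A}  "cdcdc"
  [0..5]=∅  "acdcbc"
  [1..6]=∅  "cdcbcd"
  [2..7]=∅  "dcbcdc"
  [3..8]=∅  "cbcdcd"
  [4..9]={B}  "bcdcdc"
  [0..6]=∅  "acdcbcd"
  [1..7]=∅  "cdcbcdc"
  [2..8]=∅  "dcbcdcd"
  [3..9]=∅  "cbcdcdc"
  [0..7]=∅  "acdcbcdc"
  [1..8]=∅  "cdcbcdcd"
  [2..9]=∅  "dcbcdcdc"
  [0..8]=∅  "acdcbcdcd"
  [1..9]=∅  "cdcbcdcdc"
  [0..9]=∅  "acdcbcdcdc"

S ∉ T[0,9] ⇒ NO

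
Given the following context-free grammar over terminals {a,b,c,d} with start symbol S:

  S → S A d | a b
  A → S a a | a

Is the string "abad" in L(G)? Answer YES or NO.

Convert to CNF:
  S -> S X4 | T0 T2
  A -> S X3 | a
  T0 -> a
  T1 -> d
  T2 -> b
  X3 -> T0 T0
  X4 -> A T1

CYK table (by increasing span):
  T[0,0] 'a' = {A,T0}  orig:{A}
  T[1,1] 'b' = {T2}  orig:{}
  T[2,2] 'a' = {A,T0}  orig:{A}
  T[3,3] 'd' = {T1}  orig:{}
  T[0,1] 'ab' = {S}
  T[1,2] 'ba' = ∅
  T[2,3] 'ad' = {X4}  orig:{}
  T[0,2] 'aba' = ∅
  T[1,3] 'bad' = ∅
  T[0,3] 'abad' = {S}

S ∈ T[0,3] ⇒ YES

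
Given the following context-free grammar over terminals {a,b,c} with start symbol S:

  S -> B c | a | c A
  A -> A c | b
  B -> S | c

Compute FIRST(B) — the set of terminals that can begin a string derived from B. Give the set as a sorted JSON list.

FIRST iteration:
iter 1:
  A via A→b: +{b}
  B via B→c: +{c}
  S via S→B c: +{c}
  S via S→a: +{a}
  FIRST(S)={a,c}  FIRST(A)={b}  FIRST(B)={c}
iter 2:
  B via B→S: +{a}
  FIRST(S)={a,c}  FIRST(A)={b}  FIRST(B)={a,c}
iter 3: (stable)
  FIRST(S)={a,c}  FIRST(A)={b}  FIRST(B)={a,c}

FIRST(B) = ["a", "c"]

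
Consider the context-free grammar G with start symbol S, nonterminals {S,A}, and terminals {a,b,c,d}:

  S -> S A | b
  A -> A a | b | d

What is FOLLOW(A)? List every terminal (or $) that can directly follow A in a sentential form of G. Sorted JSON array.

FIRST iteration:
[1]
  A via A→b: +{b}
  A via A→d: +{d}
  S via S→b: +{b}
  FIRST[S]={b}  FIRST[A]={b,d}
[2] — fixpoint
  FIRST[S]={b}  FIRST[A]={b,d}

Compute FOLLOW by fixpoint:
seed FOLLOW(S) with $
round 1:
  A→A a: FOLLOW(A) ⊇ FIRST(a) = {a}; new: +{a}
  S→S A: FOLLOW(S) ⊇ FIRST(A) = {b,d}; new: +{b,d}
  S→S A: FOLLOW(A) ⊇ FOLLOW(S) ⊇ {$,b,d}; new: +{$,b,d}
  FOLLOW(S)={$,b,d}  FOLLOW(A)={$,a,b,d}
round 2: (stable)
  FOLLOW(S)={$,b,d}  FOLLOW(A)={$,a,b,d}

FOLLOW(A) = ["$", "a", "b", "d"]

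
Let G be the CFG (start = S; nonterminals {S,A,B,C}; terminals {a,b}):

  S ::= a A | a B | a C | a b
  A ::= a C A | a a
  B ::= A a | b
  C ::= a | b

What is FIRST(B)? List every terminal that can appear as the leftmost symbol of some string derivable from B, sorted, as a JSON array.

Compute FIRST by fixpoint:
round 1:
  A via A→a C A: +{a}
  B via B→A a: +{a}
  B via B→b: +{b}
  C via C→a: +{a}
  C via C→b: +{b}
  S via S→a A: +{a}
  FIRST[S]={a}  FIRST[A]={a}  FIRST[B]={a,b}  FIRST[C]={a,b}
round 2: (stable)
  FIRST[S]={a}  FIRST[A]={a}  FIRST[B]={a,b}  FIRST[C]={a,b}

FIRST(B) = ["a", "b"]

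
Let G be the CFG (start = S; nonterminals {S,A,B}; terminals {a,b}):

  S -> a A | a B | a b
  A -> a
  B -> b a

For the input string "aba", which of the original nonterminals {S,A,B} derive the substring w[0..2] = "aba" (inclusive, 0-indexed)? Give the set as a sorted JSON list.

Convert to CNF:
  S -> T1 A | T1 B | T1 T0
  A -> a
  B -> T0 T1
  T0 -> b
  T1 -> a

Fill CYK table bottom-up, restricted to cells inside w[0..2]:
  [0..0]={A,T1}  "a"  orig:{A}
  [1..1]={T0}  "b"  orig:{}
  [2..2]={A,T1}  "a"  orig:{A}
  [0..1]={S}  "ab"
  [1..2]={B}  "ba"
  [0..2]={S}  "aba"

Original NTs in T[0,2] deriving "aba": ["S"]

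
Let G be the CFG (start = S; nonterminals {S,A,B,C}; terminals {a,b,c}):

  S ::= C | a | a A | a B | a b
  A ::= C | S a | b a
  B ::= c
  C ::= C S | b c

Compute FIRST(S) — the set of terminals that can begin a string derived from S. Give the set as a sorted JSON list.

FIRST iteration:
pass 1:
  A via A→b a: +{b}
  B via B→c: +{c}
  C via C→b c: +{b}
  S via S→C: +{b}
  S via S→a: +{a}
  FIRST(S)={a,b}  FIRST(A)={b}  FIRST(B)={c}  FIRST(C)={b}
pass 2:
  A via A→S a: +{a}
  FIRST(S)={a,b}  FIRST(A)={a,b}  FIRST(B)={c}  FIRST(C)={b}
pass 3: (stable)
  FIRST(S)={a,b}  FIRST(A)={a,b}  FIRST(B)={c}  FIRST(C)={b}

FIRST(S) = ["a", "b"]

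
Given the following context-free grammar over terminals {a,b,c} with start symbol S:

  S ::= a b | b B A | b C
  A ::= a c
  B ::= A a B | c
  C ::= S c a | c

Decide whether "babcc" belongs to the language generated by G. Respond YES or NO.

Convert to CNF:
  S -> T0 T2 | T2 C | T2 X5
  A -> T0 T1
  B -> A X3 | c
  C -> S X4 | c
  T0 -> a
  T1 -> c
  T2 -> b
  X3 -> T0 B
  X4 -> T1 T0
  X5 -> B A

CYK fill:
  T[0,0] 'b' = {T2}  orig:{}
  T[1,1] 'a' = {T0}  orig:{}
  T[2,2] 'b' = {T2}  orig:{}
  T[3,3] 'c' = {B,C,T1}  orig:{B,C}
  T[4,4] 'c' = {B,C,T1}  orig:{B,C}
  T[0,1] 'ba' = ∅
  T[1,2] 'ab' = {S}
  T[2,3] 'bc' = {S}
  T[3,4] 'cc' = ∅
  T[0,2] 'bab' = ∅
  T[1,3] 'abc' = ∅
  T[2,4] 'bcc' = ∅
  T[0,3] 'babc' = ∅
  T[1,4] 'abcc' = ∅
  T[0,4] 'babcc' = ∅

S ∉ T[0,4] ⇒ NO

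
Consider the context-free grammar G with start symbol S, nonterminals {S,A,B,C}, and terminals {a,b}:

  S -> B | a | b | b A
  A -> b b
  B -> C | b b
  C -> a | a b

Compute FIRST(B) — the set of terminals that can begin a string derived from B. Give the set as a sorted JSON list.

Compute FIRST by fixpoint:
pass 1:
  A via A→b b: +{b}
  B via B→b b: +{b}
  C via C→a: +{a}
  S via S→B: +{b}
  S via S→a: +{a}
  FIRST[S]={a,b}  FIRST[A]={b}  FIRST[B]={b}  FIRST[C]={a}
pass 2:
  B via B→C: +{a}
  FIRST[S]={a,b}  FIRST[A]={b}  FIRST[B]={a,b}  FIRST[C]={a}
pass 3: done
  FIRST[S]={a,b}  FIRST[A]={b}  FIRST[B]={a,b}  FIRST[C]={a}

FIRST(B) = ["a", "b"]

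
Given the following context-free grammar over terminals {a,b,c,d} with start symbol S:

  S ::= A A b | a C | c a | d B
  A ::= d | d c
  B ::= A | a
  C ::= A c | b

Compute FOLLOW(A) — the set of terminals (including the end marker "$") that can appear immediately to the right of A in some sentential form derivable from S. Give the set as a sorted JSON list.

Compute FIRST by fixpoint:
[1]
  A via A→d: +{d}
  B via B→A: +{d}
  B via B→a: +{a}
  C via C→A c: +{d}
  C via C→b: +{b}
  S via S→A A b: +{d}
  S via S→a C: +{a}
  S via S→c a: +{c}
  FIRST[S]={a,c,d}  FIRST[A]={d}  FIRST[B]={a,d}  FIRST[C]={b,d}
[2] (no change)
  FIRST[S]={a,c,d}  FIRST[A]={d}  FIRST[B]={a,d}  FIRST[C]={b,d}

FOLLOW sets:
FOLLOW(S) := {$}
[1]
  C→A c: FOLLOW(A) ⊇ FIRST(c) = {c}; new: +{c}
  S→A A b: FOLLOW(A) ⊇ FIRST(A) = {d}; new: +{d}
  S→A A b: FOLLOW(A) ⊇ FIRST(b) = {b}; new: +{b}
  S→a C: FOLLOW(C) ⊇ FOLLOW(S) ⊇ {$}; new: +{$}
  S→d B: FOLLOW(B) ⊇ FOLLOW(S) ⊇ {$}; new: +{$}
  S: {$}  A: {b,c,d}  B: {$}  C: {$}
[2]
  B→A: FOLLOW(A) ⊇ FOLLOW(B) ⊇ {$}; new: +{$}
  S: {$}  A: {$,b,c,d}  B: {$}  C: {$}
[3] (stable)
  S: {$}  A: {$,b,c,d}  B: {$}  C: {$}

FOLLOW(A) = ["$", "b", "c", "d"]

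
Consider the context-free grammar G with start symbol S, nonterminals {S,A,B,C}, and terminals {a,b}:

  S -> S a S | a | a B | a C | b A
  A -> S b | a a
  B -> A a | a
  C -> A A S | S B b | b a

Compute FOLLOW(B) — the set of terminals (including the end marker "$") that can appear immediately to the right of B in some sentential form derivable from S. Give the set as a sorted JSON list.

FIRST iteration:
round 1:
  A via A→a a: +{a}
  B via B→A a: +{a}
  C via C→A A S: +{a}
  C via C→b a: +{b}
  S via S→a: +{a}
  S via S→b A: +{b}
  S: {a,b}  A: {a}  B: {a}  C: {a,b}
round 2:
  A via A→S b: +{b}
  B via B→A a: +{b}
  S: {a,b}  A: {a,b}  B: {a,b}  C: {a,b}
round 3: done
  S: {a,b}  A: {a,b}  B: {a,b}  C: {a,b}

FOLLOW sets:
seed FOLLOW(S) with $
round 1:
  A→S b: FOLLOW(S) ⊇ FIRST(b) = {b}; new: +{b}
  B→A a: FOLLOW(A) ⊇ FIRST(a) = {a}; new: +{a}
  C→A A S: FOLLOW(A) ⊇ FIRST(A) = {a,b}; new: +{b}
  C→S B b: FOLLOW(S) ⊇ FIRST(B) = {a,b}; new: +{a}
  C→S B b: FOLLOW(B) ⊇ FIRST(b) = {b}; new: +{b}
  S→a B: FOLLOW(B) ⊇ FOLLOW(S) ⊇ {$,a,b}; new: +{$,a}
  S→a C: FOLLOW(C) ⊇ FOLLOW(S) ⊇ {$,a,b}; new: +{$,a,b}
  S→b A: FOLLOW(A) ⊇ FOLLOW(S) ⊇ {$,a,b}; new: +{$}
  S: {$,a,b}  A: {$,a,b}  B: {$,a,b}  C: {$,a,b}
round 2: (stable)
  S: {$,a,b}  A: {$,a,b}  B: {$,a,b}  C: {$,a,b}

FOLLOW(B) = ["$", "a", "b"]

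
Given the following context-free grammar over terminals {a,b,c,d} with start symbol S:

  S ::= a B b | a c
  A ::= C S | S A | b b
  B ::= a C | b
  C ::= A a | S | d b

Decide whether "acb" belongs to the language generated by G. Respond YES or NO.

CNF form of G:
  S -> T1 T2 | T1 X5
  A -> C S | S A | T0 T0
  B -> T1 C | b
  C -> A T1 | T1 T2 | T1 X4 | T3 T0
  T0 -> b
  T1 -> a
  T2 -> c
  T3 -> d
  X4 -> B T0
  X5 -> B T0

CYK table (by increasing span):
  T[0,0] 'a' = {T1}  orig:{}
  T[1,1] 'c' = {T2}  orig:{}
  T[2,2] 'b' = {B,T0}  orig:{B}
  T[0,1] 'ac' = {C,S}
  T[1,2] 'cb' = ∅
  T[0,2] 'acb' = ∅

S ∉ T[0,2] ⇒ NO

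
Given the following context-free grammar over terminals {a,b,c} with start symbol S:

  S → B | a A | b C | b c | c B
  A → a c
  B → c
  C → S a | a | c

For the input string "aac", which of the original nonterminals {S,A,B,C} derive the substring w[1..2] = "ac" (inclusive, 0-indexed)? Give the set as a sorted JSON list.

Convert to CNF:
  S -> T0 A | T1 B | T2 C | T2 T1 | c
  A -> T0 T1
  B -> c
  C -> S T0 | a | c
  T0 -> a
  T1 -> c
  T2 -> b

CYK fill (cells [i..j] with 1 ≤ i ≤ j ≤ 2 only):
  cell(1,1) a: {C,T0}  orig:{C}
  cell(2,2) c: {B,C,S,T1}  orig:{B,C,S}
  cell(1,2) ac: {A}

Original NTs in T[1,2] deriving "ac": ["A"]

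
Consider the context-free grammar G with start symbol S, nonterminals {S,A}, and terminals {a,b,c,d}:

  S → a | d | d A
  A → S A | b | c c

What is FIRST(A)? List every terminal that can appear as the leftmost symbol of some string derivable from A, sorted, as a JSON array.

FIRST iteration:
iter 1:
  A via A→b: +{b}
  A via A→c c: +{c}
  S via S→a: +{a}
  S via S→d: +{d}
  S: {a,d}  A: {b,c}
iter 2:
  A via A→S A: +{a,d}
  S: {a,d}  A: {a,b,c,d}
iter 3: (no change)
  S: {a,d}  A: {a,b,c,d}

FIRST(A) = ["a", "b", "c", "d"]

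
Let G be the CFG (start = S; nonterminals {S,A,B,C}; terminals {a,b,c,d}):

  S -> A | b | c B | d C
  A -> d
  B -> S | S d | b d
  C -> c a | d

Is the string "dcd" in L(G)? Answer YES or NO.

Convert to CNF:
  S -> T0 C | T2 B | b | d
  A -> d
  B -> S T0 | T0 C | T1 T0 | T2 B | b | d
  C -> T2 T3 | d
  T0 -> d
  T1 -> b
  T2 -> c
  T3 -> a

Fill CYK table bottom-up:
  cell(0,0) d: {A,B,C,S,T0}  orig:{A,B,C,S}
  cell(1,1) c: {T2}  orig:{}
  cell(2,2) d: {A,B,C,S,T0}  orig:{A,B,C,S}
  cell(0,1) dc: ∅
  cell(1,2) cd: {B,S}
  cell(0,2) dcd: ∅

S ∉ T[0,2] ⇒ NO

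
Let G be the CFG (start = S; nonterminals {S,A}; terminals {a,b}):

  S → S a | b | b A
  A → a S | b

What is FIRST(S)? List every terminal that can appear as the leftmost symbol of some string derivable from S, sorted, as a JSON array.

FIRST iteration:
round 1:
  A via A→a S: +{a}
  A via A→b: +{b}
  S via S→b: +{b}
  FIRST[S]={b}  FIRST[A]={a,b}
round 2: — fixpoint
  FIRST[S]={b}  FIRST[A]={a,b}

FIRST(S) = ["b"]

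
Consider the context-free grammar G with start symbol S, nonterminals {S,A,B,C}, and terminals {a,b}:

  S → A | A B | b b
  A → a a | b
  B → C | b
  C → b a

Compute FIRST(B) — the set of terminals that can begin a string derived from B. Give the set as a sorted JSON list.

FIRST iteration:
iter 1:
  A via A→a a: +{a}
  A via A→b: +{b}
  B via B→b: +{b}
  C via C→b a: +{b}
  S via S→A: +{a,b}
  FIRST[S]={a,b}  FIRST[A]={a,b}  FIRST[B]={b}  FIRST[C]={b}
iter 2: done
  FIRST[S]={a,b}  FIRST[A]={a,b}  FIRST[B]={b}  FIRST[C]={b}

FIRST(B) = ["b"]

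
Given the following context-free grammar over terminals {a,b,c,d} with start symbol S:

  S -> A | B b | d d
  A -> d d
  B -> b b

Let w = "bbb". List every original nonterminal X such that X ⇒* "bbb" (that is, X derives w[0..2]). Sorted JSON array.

CNF form of G:
  S -> B T1 | T0 T0
  A -> T0 T0
  B -> T1 T1
  T0 -> d
  T1 -> b

Fill CYK table bottom-up (cells [i..j] with 0 ≤ i ≤ j ≤ 2 only):
  cell(0,0) b: {T1}  orig:{}
  cell(1,1) b: {T1}  orig:{}
  cell(2,2) b: {T1}  orig:{}
  cell(0,1) bb: {B}
  cell(1,2) bb: {B}
  cell(0,2) bbb: {S}

Original NTs in T[0,2] deriving "bbb": ["S"]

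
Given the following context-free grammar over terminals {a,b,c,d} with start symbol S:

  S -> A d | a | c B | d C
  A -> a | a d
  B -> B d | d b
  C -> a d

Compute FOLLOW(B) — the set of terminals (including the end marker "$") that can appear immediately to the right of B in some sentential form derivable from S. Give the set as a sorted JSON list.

FIRST iteration:
round 1:
  A via A→a: +{a}
  B via B→d b: +{d}
  C via C→a d: +{a}
  S via S→A d: +{a}
  S via S→c B: +{c}
  S via S→d C: +{d}
  S: {a,c,d}  A: {a}  B: {d}  C: {a}
round 2: done
  S: {a,c,d}  A: {a}  B: {d}  C: {a}

FOLLOW sets:
initialize: $ ∈ FOLLOW(S)
round 1:
  B→B d: FOLLOW(B) ⊇ FIRST(d) = {d}; new: +{d}
  S→A d: FOLLOW(A) ⊇ FIRST(d) = {d}; new: +{d}
  S→c B: FOLLOW(B) ⊇ FOLLOW(S) ⊇ {$}; new: +{$}
  S→d C: FOLLOW(C) ⊇ FOLLOW(S) ⊇ {$}; new: +{$}
  S: {$}  A: {d}  B: {$,d}  C: {$}
round 2: — fixpoint
  S: {$}  A: {d}  B: {$,d}  C: {$}

FOLLOW(B) = ["$", "d"]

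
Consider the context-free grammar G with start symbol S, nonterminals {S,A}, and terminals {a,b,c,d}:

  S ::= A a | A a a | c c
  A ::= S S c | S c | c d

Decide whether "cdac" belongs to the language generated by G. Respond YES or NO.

Convert to CNF:
  S -> A T2 | A X4 | T0 T0
  A -> S T0 | S X3 | T0 T1
  T0 -> c
  T1 -> d
  T2 -> a
  X3 -> S T0
  X4 -> T2 T2

Fill CYK table bottom-up:
  [0..0]={T0}  "c"  orig:{}
  [1..1]={T1}  "d"  orig:{}
  [2..2]={T2}  "a"  orig:{}
  [3..3]={T0}  "c"  orig:{}
  [0..1]={A}  "cd"
  [1..2]=∅  "da"
  [2..3]=∅  "ac"
  [0..2]={S}  "cda"
  [1..3]=∅  "dac"
  [0..3]={A,X3}  "cdac"  orig:{A}

S ∉ T[0,3] ⇒ NO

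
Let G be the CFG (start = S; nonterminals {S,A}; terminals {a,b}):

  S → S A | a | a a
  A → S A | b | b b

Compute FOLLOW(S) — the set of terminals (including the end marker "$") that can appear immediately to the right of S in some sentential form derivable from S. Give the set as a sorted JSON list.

Compute FIRST by fixpoint:
[1]
  A via A→b: +{b}
  S via S→a: +{a}
  FIRST(S)={a}  FIRST(A)={b}
[2]
  A via A→S A: +{a}
  FIRST(S)={a}  FIRST(A)={a,b}
[3] (stable)
  FIRST(S)={a}  FIRST(A)={a,b}

FOLLOW sets:
initialize: $ ∈ FOLLOW(S)
[1]
  A→S A: FOLLOW(S) ⊇ FIRST(A) = {a,b}; new: +{a,b}
  S→S A: FOLLOW(A) ⊇ FOLLOW(S) ⊇ {$,a,b}; new: +{$,a,b}
  FOLLOW[S]={$,a,b}  FOLLOW[A]={$,a,b}
[2] done
  FOLLOW[S]={$,a,b}  FOLLOW[A]={$,a,b}

FOLLOW(S) = ["$", "a", "b"]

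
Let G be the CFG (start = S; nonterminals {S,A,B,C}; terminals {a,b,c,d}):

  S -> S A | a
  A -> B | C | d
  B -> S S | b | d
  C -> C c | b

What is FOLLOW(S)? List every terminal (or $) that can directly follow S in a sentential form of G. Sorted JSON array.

Compute FIRST by fixpoint:
[1]
  A via A→d: +{d}
  B via B→b: +{b}
  B via B→d: +{d}
  C via C→b: +{b}
  S via S→a: +{a}
  S: {a}  A: {d}  B: {b,d}  C: {b}
[2]
  A via A→B: +{b}
  B via B→S S: +{a}
  S: {a}  A: {b,d}  B: {a,b,d}  C: {b}
[3]
  A via A→B: +{a}
  S: {a}  A: {a,b,d}  B: {a,b,d}  C: {b}
[4] — fixpoint
  S: {a}  A: {a,b,d}  B: {a,b,d}  C: {b}

Compute FOLLOW by fixpoint:
seed FOLLOW(S) with $
pass 1:
  B→S S: FOLLOW(S) ⊇ FIRST(S) = {a}; new: +{a}
  C→C c: FOLLOW(C) ⊇ FIRST(c) = {c}; new: +{c}
  S→S A: FOLLOW(S) ⊇ FIRST(A) = {a,b,d}; new: +{b,d}
  S→S A: FOLLOW(A) ⊇ FOLLOW(S) ⊇ {$,a,b,d}; new: +{$,a,b,d}
  FOLLOW[S]={$,a,b,d}  FOLLOW[A]={$,a,b,d}  FOLLOW[B]={}  FOLLOW[C]={c}
pass 2:
  A→B: FOLLOW(B) ⊇ FOLLOW(A) ⊇ {$,a,b,d}; new: +{$,a,b,d}
  A→C: FOLLOW(C) ⊇ FOLLOW(A) ⊇ {$,a,b,d}; new: +{$,a,b,d}
  FOLLOW[S]={$,a,b,d}  FOLLOW[A]={$,a,b,d}  FOLLOW[B]={$,a,b,d}  FOLLOW[C]={$,a,b,c,d}
pass 3: (no change)
  FOLLOW[S]={$,a,b,d}  FOLLOW[A]={$,a,b,d}  FOLLOW[B]={$,a,b,d}  FOLLOW[C]={$,a,b,c,d}

FOLLOW(S) = ["$", "a", "b", "d"]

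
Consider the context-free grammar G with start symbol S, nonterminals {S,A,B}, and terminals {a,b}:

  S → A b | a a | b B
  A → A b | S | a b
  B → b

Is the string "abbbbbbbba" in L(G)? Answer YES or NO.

CNF form of G:
  S -> A T0 | T0 B | T1 T1
  A -> A T0 | T0 B | T1 T0 | T1 T1
  B -> b
  T0 -> b
  T1 -> a

CYK fill:
  T[0,0] 'a' = {T1}  orig:{}
  T[1,1] 'b' = {B,T0}  orig:{B}
  T[2,2] 'b' = {B,T0}  orig:{B}
  T[3,3] 'b' = {B,T0}  orig:{B}
  T[4,4] 'b' = {B,T0}  orig:{B}
  T[5,5] 'b' = {B,T0}  orig:{B}
  T[6,6] 'b' = {B,T0}  orig:{B}
  T[7,7] 'b' = {B,T0}  orig:{B}
  T[8,8] 'b' = {B,T0}  orig:{B}
  T[9,9] 'a' = {T1}  orig:{}
  T[0,1] 'ab' = {A}
  T[1,2] 'bb' = {A,S}
  T[2,3] 'bb' = {A,S}
  T[3,4] 'bb' = {A,S}
  T[4,5] 'bb' = {A,S}
  T[5,6] 'bb' = {A,S}
  T[6,7] 'bb' = {A,S}
  T[7,8] 'bb' = {A,S}
  T[8,9] 'ba' = ∅
  T[0,2] 'abb' = {A,S}
  T[1,3] 'bbb' = {A,S}
  T[2,4] 'bbb' = {A,S}
  T[3,5] 'bbb' = {A,S}
  T[4,6] 'bbb' = {A,S}
  T[5,7] 'bbb' = {A,S}
  T[6,8] 'bbb' = {A,S}
  T[7,9] 'bba' = ∅
  T[0,3] 'abbb' = {A,S}
  T[1,4] 'bbbb' = {A,S}
  T[2,5] 'bbbb' = {A,S}
  T[3,6] 'bbbb' = {A,S}
  T[4,7] 'bbbb' = {A,S}
  T[5,8] 'bbbb' = {A,S}
  T[6,9] 'bbba' = ∅
  T[0,4] 'abbbb' = {A,S}
  T[1,5] 'bbbbb' = {A,S}
  T[2,6] 'bbbbb' = {A,S}
  T[3,7] 'bbbbb' = {A,S}
  T[4,8] 'bbbbb' = {A,S}
  T[5,9] 'bbbba' = ∅
  T[0,5] 'abbbbb' = {A,S}
  T[1,6] 'bbbbbb' = {A,S}
  T[2,7] 'bbbbbb' = {A,S}
  T[3,8] 'bbbbbb' = {A,S}
  T[4,9] 'bbbbba' = ∅
  T[0,6] 'abbbbbb' = {A,S}
  T[1,7] 'bbbbbbb' = {A,S}
  T[2,8] 'bbbbbbb' = {A,S}
  T[3,9] 'bbbbbba' = ∅
  T[0,7] 'abbbbbbb' = {A,S}
  T[1,8] 'bbbbbbbb' = {A,S}
  T[2,9] 'bbbbbbba' = ∅
  T[0,8] 'abbbbbbbb' = {A,S}
  T[1,9] 'bbbbbbbba' = ∅
  T[0,9] 'abbbbbbbba' = ∅

S ∉ T[0,9] ⇒ NO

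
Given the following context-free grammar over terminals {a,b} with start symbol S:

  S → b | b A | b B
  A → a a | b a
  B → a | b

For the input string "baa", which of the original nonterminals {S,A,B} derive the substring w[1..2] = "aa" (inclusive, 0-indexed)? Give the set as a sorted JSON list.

Convert to CNF:
  S -> T1 A | T1 B | b
  A -> T0 T0 | T1 T0
  B -> a | b
  T0 -> a
  T1 -> b

Fill CYK table bottom-up (cells [i..j] with 1 ≤ i ≤ j ≤ 2 only):
  [1..1]={B,T0}  "a"  orig:{B}
  [2..2]={B,T0}  "a"  orig:{B}
  [1..2]={A}  "aa"

Original NTs in T[1,2] deriving "aa": ["A"]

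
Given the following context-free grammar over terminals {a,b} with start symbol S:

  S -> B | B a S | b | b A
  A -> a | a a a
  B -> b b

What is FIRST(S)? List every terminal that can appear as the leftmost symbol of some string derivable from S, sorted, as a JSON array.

FIRST sets, iterate to fixpoint:
round 1:
  A via A→a: +{a}
  B via B→b b: +{b}
  S via S→B: +{b}
  FIRST(S)={b}  FIRST(A)={a}  FIRST(B)={b}
round 2: — fixpoint
  FIRST(S)={b}  FIRST(A)={a}  FIRST(B)={b}

FIRST(S) = ["b"]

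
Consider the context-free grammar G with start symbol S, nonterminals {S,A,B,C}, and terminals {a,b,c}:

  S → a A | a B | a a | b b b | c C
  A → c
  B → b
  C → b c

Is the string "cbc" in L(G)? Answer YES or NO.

Convert to CNF:
  S -> T0 X3 | T1 C | T2 A | T2 B | T2 T2
  A -> c
  B -> b
  C -> T0 T1
  T0 -> b
  T1 -> c
  T2 -> a
  X3 -> T0 T0

Fill CYK table bottom-up:
  [0..0]={A,T1}  "c"  orig:{A}
  [1..1]={B,T0}  "b"  orig:{B}
  [2..2]={A,T1}  "c"  orig:{A}
  [0..1]=∅  "cb"
  [1..2]={C}  "bc"
  [0..2]={S}  "cbc"

S ∈ T[0,2] ⇒ YES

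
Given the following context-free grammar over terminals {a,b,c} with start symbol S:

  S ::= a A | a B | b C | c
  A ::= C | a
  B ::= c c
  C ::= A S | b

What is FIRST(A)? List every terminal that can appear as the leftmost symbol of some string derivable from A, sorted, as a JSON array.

FIRST sets, iterate to fixpoint:
pass 1:
  A via A→a: +{a}
  B via B→c c: +{c}
  C via C→A S: +{a}
  C via C→b: +{b}
  S via S→a A: +{a}
  S via S→b C: +{b}
  S via S→c: +{c}
  S: {a,b,c}  A: {a}  B: {c}  C: {a,b}
pass 2:
  A via A→C: +{b}
  S: {a,b,c}  A: {a,b}  B: {c}  C: {a,b}
pass 3: done
  S: {a,b,c}  A: {a,b}  B: {c}  C: {a,b}

FIRST(A) = ["a", "b"]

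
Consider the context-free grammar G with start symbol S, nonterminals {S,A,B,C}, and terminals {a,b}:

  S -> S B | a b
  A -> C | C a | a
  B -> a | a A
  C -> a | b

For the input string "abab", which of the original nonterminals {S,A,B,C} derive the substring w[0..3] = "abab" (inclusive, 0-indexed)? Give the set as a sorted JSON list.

CNF form of G:
  S -> S B | T0 T1
  A -> C T0 | a | b
  B -> T0 A | a
  C -> a | b
  T0 -> a
  T1 -> b

CYK table (by increasing span) — only the sub-triangle for w[0..3]:
  [0..0]={A,B,C,T0}  "a"  orig:{A,B,C}
  [1..1]={A,C,T1}  "b"  orig:{A,C}
  [2..2]={A,B,C,T0}  "a"  orig:{A,B,C}
  [3..3]={A,C,T1}  "b"  orig:{A,C}
  [0..1]={B,S}  "ab"
  [1..2]={A}  "ba"
  [2..3]={B,S}  "ab"
  [0..2]={B,S}  "aba"
  [1..3]=∅  "bab"
  [0..3]={S}  "abab"

Original NTs in T[0,3] deriving "abab": ["S"]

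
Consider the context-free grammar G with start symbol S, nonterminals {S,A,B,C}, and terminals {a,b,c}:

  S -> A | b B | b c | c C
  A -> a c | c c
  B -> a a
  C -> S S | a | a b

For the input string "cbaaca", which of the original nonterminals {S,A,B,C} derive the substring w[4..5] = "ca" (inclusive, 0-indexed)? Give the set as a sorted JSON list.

CNF form of G:
  S -> T0 T1 | T1 C | T1 T1 | T2 B | T2 T1
  A -> T0 T1 | T1 T1
  B -> T0 T0
  C -> S S | T0 T2 | a
  T0 -> a
  T1 -> c
  T2 -> b

CYK table (by increasing span) (cells [i..j] with 4 ≤ i ≤ j ≤ 5 only):
  T[4,4] 'c' = {T1}  orig:{}
  T[5,5] 'a' = {C,T0}  orig:{C}
  T[4,5] 'ca' = {S}

Original NTs in T[4,5] deriving "ca": ["S"]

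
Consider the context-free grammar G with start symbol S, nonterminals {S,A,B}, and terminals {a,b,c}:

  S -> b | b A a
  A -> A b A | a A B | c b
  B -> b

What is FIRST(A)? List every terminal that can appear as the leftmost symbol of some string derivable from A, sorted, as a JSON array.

Compute FIRST by fixpoint:
iter 1:
  A via A→a A B: +{a}
  A via A→c b: +{c}
  B via B→b: +{b}
  S via S→b: +{b}
  FIRST[S]={b}  FIRST[A]={a,c}  FIRST[B]={b}
iter 2: (stable)
  FIRST[S]={b}  FIRST[A]={a,c}  FIRST[B]={b}

FIRST(A) = ["a", "c"]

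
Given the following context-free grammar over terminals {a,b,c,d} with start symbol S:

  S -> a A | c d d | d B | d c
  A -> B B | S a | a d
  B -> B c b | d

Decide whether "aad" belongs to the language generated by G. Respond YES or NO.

CNF form of G:
  S -> T0 A | T1 B | T1 T2 | T2 X5
  A -> B B | S T0 | T0 T1
  B -> B X4 | d
  T0 -> a
  T1 -> d
  T2 -> c
  T3 -> b
  X4 -> T2 T3
  X5 -> T1 T1

CYK table (by increasing span):
  T[0,0] 'a' = {T0}  orig:{}
  T[1,1] 'a' = {T0}  orig:{}
  T[2,2] 'd' = {B,T1}  orig:{B}
  T[0,1] 'aa' = ∅
  T[1,2] 'ad' = {A}
  T[0,2] 'aad' = {S}

S ∈ T[0,2] ⇒ YES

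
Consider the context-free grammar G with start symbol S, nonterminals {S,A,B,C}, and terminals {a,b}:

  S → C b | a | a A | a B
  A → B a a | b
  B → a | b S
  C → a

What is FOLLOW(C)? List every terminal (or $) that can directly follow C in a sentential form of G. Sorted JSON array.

FIRST iteration:
round 1:
  A via A→b: +{b}
  B via B→a: +{a}
  B via B→b S: +{b}
  C via C→a: +{a}
  S via S→C b: +{a}
  FIRST(S)={a}  FIRST(A)={b}  FIRST(B)={a,b}  FIRST(C)={a}
round 2:
  A via A→B a a: +{a}
  FIRST(S)={a}  FIRST(A)={a,b}  FIRST(B)={a,b}  FIRST(C)={a}
round 3: (no change)
  FIRST(S)={a}  FIRST(A)={a,b}  FIRST(B)={a,b}  FIRST(C)={a}

FOLLOW sets:
FOLLOW(S) := {$}
iter 1:
  A→B a a: FOLLOW(B) ⊇ FIRST(a) = {a}; new: +{a}
  B→b S: FOLLOW(S) ⊇ FOLLOW(B) ⊇ {a}; new: +{a}
  S→C b: FOLLOW(C) ⊇ FIRST(b) = {b}; new: +{b}
  S→a A: FOLLOW(A) ⊇ FOLLOW(S) ⊇ {$,a}; new: +{$,a}
  S→a B: FOLLOW(B) ⊇ FOLLOW(S) ⊇ {$,a}; new: +{$}
  FOLLOW[S]={$,a}  FOLLOW[A]={$,a}  FOLLOW[B]={$,a}  FOLLOW[C]={b}
iter 2: done
  FOLLOW[S]={$,a}  FOLLOW[A]={$,a}  FOLLOW[B]={$,a}  FOLLOW[C]={b}

FOLLOW(C) = ["b"]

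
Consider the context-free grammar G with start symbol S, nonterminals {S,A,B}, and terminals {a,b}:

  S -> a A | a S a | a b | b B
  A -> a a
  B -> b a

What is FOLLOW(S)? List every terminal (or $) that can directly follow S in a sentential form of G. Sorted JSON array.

FIRST iteration:
round 1:
  A via A→a a: +{a}
  B via B→b a: +{b}
  S via S→a A: +{a}
  S via S→b B: +{b}
  S: {a,b}  A: {a}  B: {b}
round 2: (stable)
  S: {a,b}  A: {a}  B: {b}

Compute FOLLOW by fixpoint:
FOLLOW(S) := {$}
[1]
  S→a A: FOLLOW(A) ⊇ FOLLOW(S) ⊇ {$}; new: +{$}
  S→a S a: FOLLOW(S) ⊇ FIRST(a) = {a}; new: +{a}
  S→b B: FOLLOW(B) ⊇ FOLLOW(S) ⊇ {$,a}; new: +{$,a}
  FOLLOW[S]={$,a}  FOLLOW[A]={$}  FOLLOW[B]={$,a}
[2]
  S→a A: FOLLOW(A) ⊇ FOLLOW(S) ⊇ {$,a}; new: +{a}
  FOLLOW[S]={$,a}  FOLLOW[A]={$,a}  FOLLOW[B]={$,a}
[3] (stable)
  FOLLOW[S]={$,a}  FOLLOW[A]={$,a}  FOLLOW[B]={$,a}

FOLLOW(S) = ["$", "a"]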